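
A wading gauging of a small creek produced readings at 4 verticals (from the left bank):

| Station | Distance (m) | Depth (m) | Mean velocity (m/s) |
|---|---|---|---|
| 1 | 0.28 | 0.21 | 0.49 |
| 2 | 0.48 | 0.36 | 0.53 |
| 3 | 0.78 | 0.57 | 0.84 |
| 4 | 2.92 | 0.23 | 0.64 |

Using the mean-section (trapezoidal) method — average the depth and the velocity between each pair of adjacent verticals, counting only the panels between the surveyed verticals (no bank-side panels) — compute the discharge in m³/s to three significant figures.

0.758 m³/s

Panel 1-2: Δb = 0.2 m, d̄ = (0.21+0.36)/2 = 0.285, v̄ = (0.49+0.53)/2 = 0.51 → q = 0.2×0.285×0.51 = 0.02907 m³/s
Panel 2-3: Δb = 0.3 m, d̄ = (0.36+0.57)/2 = 0.465, v̄ = (0.53+0.84)/2 = 0.685 → q = 0.3×0.465×0.685 = 0.09556 m³/s
Panel 3-4: Δb = 2.14 m, d̄ = (0.57+0.23)/2 = 0.4, v̄ = (0.84+0.64)/2 = 0.74 → q = 2.14×0.4×0.74 = 0.6334 m³/s
Q = Σ q = 0.7581 m³/s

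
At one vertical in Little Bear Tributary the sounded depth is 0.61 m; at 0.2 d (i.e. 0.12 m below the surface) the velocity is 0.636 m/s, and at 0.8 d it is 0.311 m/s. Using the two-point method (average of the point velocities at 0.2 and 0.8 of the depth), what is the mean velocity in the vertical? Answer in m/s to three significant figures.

0.474 m/s

v̄ = (0.636 + 0.311) / 2 = 0.4735 m/s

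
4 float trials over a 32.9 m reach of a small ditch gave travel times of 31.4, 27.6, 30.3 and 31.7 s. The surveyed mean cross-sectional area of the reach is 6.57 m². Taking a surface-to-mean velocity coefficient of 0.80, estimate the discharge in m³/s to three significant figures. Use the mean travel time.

t̄ = (31.4 + 27.6 + 30.3 + 31.7) / 4 = 30.25 s
v_surface = L / t̄ = 32.9 / 30.25 = 1.088 m/s
v_mean = 0.80 × 1.088 = 0.8701 m/s
Q = A × v_mean = 6.57 × 0.8701 = 5.716 m³/s

5.72 m³/s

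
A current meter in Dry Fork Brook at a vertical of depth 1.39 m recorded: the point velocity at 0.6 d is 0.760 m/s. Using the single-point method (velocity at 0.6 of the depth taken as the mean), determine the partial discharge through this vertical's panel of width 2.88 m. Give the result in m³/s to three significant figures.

v̄ = v₀.₆ = 0.760 m/s
q = v̄ × d × w = 0.7600 × 1.39 × 2.88 = 3.042 m³/s

3.04 m³/s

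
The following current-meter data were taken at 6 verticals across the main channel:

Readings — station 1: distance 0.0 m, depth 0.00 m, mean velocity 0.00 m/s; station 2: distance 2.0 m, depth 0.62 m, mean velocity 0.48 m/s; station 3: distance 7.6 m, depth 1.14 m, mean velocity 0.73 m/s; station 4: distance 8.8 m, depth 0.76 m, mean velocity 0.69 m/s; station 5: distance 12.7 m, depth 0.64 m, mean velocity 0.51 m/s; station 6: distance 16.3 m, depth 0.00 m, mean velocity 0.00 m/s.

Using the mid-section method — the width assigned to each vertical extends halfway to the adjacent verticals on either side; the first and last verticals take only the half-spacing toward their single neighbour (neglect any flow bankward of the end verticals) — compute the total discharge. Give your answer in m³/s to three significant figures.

6.52 m³/s

w_2 = (7.6 − 0.0)/2 = 3.8 m; q_2 = 0.48 × 0.62 × 3.8 = 1.131 m³/s
w_3 = (8.8 − 2.0)/2 = 3.4 m; q_3 = 0.73 × 1.14 × 3.4 = 2.829 m³/s
w_4 = (12.7 − 7.6)/2 = 2.55 m; q_4 = 0.69 × 0.76 × 2.55 = 1.337 m³/s
w_5 = (16.3 − 8.8)/2 = 3.75 m; q_5 = 0.51 × 0.64 × 3.75 = 1.224 m³/s
Stations 1, 6 contribute zero (depth or velocity is 0).
Q = Σ qᵢ = 6.522 m³/s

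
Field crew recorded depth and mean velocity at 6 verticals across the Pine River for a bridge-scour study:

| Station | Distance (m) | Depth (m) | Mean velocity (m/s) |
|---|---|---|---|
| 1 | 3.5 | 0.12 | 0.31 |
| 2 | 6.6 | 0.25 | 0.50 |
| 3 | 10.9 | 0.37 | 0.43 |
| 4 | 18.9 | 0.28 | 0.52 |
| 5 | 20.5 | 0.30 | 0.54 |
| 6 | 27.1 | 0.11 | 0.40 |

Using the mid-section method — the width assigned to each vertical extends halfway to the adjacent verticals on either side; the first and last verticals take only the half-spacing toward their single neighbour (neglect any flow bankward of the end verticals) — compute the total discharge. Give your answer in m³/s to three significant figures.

w_1 = (6.6 − 3.5)/2 = 1.55 m; q_1 = 0.31 × 0.12 × 1.55 = 0.05766 m³/s
w_2 = (10.9 − 3.5)/2 = 3.7 m; q_2 = 0.50 × 0.25 × 3.7 = 0.4625 m³/s
w_3 = (18.9 − 6.6)/2 = 6.15 m; q_3 = 0.43 × 0.37 × 6.15 = 0.9785 m³/s
w_4 = (20.5 − 10.9)/2 = 4.8 m; q_4 = 0.52 × 0.28 × 4.8 = 0.6989 m³/s
w_5 = (27.1 − 18.9)/2 = 4.1 m; q_5 = 0.54 × 0.30 × 4.1 = 0.6642 m³/s
w_6 = (27.1 − 20.5)/2 = 3.3 m; q_6 = 0.40 × 0.11 × 3.3 = 0.1452 m³/s
Q = Σ qᵢ = 3.007 m³/s

3.01 m³/s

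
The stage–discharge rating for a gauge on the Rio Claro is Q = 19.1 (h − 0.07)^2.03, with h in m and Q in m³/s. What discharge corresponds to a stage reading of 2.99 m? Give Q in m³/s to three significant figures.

168 m³/s

Q = 19.1 × (2.99 − 0.07)^2.03 = 19.1 × 2.92^2.03 = 168.2 m³/s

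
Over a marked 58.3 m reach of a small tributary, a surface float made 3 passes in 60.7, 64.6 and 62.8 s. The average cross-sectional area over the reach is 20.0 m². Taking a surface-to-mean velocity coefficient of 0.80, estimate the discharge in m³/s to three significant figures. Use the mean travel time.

14.9 m³/s

t̄ = (60.7 + 64.6 + 62.8) / 3 = 62.7 s
v_surface = L / t̄ = 58.3 / 62.7 = 0.9298 m/s
v_mean = 0.80 × 0.9298 = 0.7439 m/s
Q = A × v_mean = 20.0 × 0.7439 = 14.88 m³/s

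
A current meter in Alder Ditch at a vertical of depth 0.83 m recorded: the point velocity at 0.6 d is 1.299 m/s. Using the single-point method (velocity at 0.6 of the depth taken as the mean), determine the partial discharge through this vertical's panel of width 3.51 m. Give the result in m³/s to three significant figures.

3.78 m³/s

v̄ = v₀.₆ = 1.299 m/s
q = v̄ × d × w = 1.299 × 0.83 × 3.51 = 3.784 m³/s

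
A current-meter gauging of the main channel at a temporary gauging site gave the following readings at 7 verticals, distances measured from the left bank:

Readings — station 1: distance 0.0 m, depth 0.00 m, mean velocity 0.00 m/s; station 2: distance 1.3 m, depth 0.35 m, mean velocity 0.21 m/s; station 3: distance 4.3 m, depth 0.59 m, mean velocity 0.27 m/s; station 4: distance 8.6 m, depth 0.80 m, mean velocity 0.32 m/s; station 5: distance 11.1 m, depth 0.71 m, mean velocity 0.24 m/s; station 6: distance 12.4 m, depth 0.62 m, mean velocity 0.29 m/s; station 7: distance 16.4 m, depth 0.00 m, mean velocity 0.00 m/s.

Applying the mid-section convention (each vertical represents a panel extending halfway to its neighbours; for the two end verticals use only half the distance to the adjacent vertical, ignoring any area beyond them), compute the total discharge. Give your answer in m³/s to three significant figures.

2.41 m³/s

w_2 = (4.3 − 0.0)/2 = 2.15 m; q_2 = 0.21 × 0.35 × 2.15 = 0.1580 m³/s
w_3 = (8.6 − 1.3)/2 = 3.65 m; q_3 = 0.27 × 0.59 × 3.65 = 0.5814 m³/s
w_4 = (11.1 − 4.3)/2 = 3.4 m; q_4 = 0.32 × 0.80 × 3.4 = 0.8704 m³/s
w_5 = (12.4 − 8.6)/2 = 1.9 m; q_5 = 0.24 × 0.71 × 1.9 = 0.3238 m³/s
w_6 = (16.4 − 11.1)/2 = 2.65 m; q_6 = 0.29 × 0.62 × 2.65 = 0.4765 m³/s
Stations 1, 7 contribute zero (depth or velocity is 0).
Q = Σ qᵢ = 2.410 m³/s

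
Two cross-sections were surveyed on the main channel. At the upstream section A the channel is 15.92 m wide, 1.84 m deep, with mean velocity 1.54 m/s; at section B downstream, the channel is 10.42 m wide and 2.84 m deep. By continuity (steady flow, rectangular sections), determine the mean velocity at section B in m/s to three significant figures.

Q = A₁V₁ = (15.92×1.84) × 1.54 = 45.11 m³/s
A₂ = 10.42 × 2.84 = 29.59 m²
V₂ = Q/A₂ = 45.11/29.59 = 1.524 m/s

1.52 m/s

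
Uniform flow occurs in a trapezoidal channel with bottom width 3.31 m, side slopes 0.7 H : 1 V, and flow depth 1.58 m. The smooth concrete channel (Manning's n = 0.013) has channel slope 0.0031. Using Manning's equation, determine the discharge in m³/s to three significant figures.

29.4 m³/s

A = (b + z·y)·y = (3.31 + 0.7×1.58)×1.58 = 6.977 m²
P = b + 2y√(1+z²) = 3.31 + 2×1.58×√(1+0.7²) = 7.167 m
R = A/P = 6.977/7.167 = 0.9735 m
Q = (1/n)·A·R^(2/3)·S^(1/2) = (1/0.013) × 6.977 × 0.9735^(2/3) × 0.0031^(1/2) = 29.35 m³/s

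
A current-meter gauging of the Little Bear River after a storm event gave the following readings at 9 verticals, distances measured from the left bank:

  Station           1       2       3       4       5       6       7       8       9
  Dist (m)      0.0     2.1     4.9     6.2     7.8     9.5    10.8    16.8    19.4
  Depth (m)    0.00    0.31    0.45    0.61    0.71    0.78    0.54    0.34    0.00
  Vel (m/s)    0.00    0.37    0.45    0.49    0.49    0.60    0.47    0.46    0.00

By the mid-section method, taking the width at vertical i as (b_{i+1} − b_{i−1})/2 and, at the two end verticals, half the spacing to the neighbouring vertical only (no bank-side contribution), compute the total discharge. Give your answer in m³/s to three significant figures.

w_2 = (4.9 − 0.0)/2 = 2.45 m; q_2 = 0.37 × 0.31 × 2.45 = 0.2810 m³/s
w_3 = (6.2 − 2.1)/2 = 2.05 m; q_3 = 0.45 × 0.45 × 2.05 = 0.4151 m³/s
w_4 = (7.8 − 4.9)/2 = 1.45 m; q_4 = 0.49 × 0.61 × 1.45 = 0.4334 m³/s
w_5 = (9.5 − 6.2)/2 = 1.65 m; q_5 = 0.49 × 0.71 × 1.65 = 0.5740 m³/s
w_6 = (10.8 − 7.8)/2 = 1.5 m; q_6 = 0.60 × 0.78 × 1.5 = 0.7020 m³/s
w_7 = (16.8 − 9.5)/2 = 3.65 m; q_7 = 0.47 × 0.54 × 3.65 = 0.9264 m³/s
w_8 = (19.4 − 10.8)/2 = 4.3 m; q_8 = 0.46 × 0.34 × 4.3 = 0.6725 m³/s
Stations 1, 9 contribute zero (depth or velocity is 0).
Q = Σ qᵢ = 4.004 m³/s

4.00 m³/s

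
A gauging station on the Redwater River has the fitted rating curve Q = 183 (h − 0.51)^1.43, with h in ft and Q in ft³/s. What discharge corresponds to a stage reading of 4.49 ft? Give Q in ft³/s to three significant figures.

Q = 183 × (4.49 − 0.51)^1.43 = 183 × 3.98^1.43 = 1319 ft³/s

1320 ft³/s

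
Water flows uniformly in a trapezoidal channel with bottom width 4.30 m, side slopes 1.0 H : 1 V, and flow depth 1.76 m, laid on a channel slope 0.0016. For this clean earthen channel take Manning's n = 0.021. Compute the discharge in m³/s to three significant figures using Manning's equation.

A = (b + z·y)·y = (4.30 + 1.0×1.76)×1.76 = 10.67 m²
P = b + 2y√(1+z²) = 4.30 + 2×1.76×√(1+1.0²) = 9.278 m
R = A/P = 10.67/9.278 = 1.150 m
Q = (1/n)·A·R^(2/3)·S^(1/2) = (1/0.021) × 10.67 × 1.150^(2/3) × 0.0016^(1/2) = 22.29 m³/s

22.3 m³/s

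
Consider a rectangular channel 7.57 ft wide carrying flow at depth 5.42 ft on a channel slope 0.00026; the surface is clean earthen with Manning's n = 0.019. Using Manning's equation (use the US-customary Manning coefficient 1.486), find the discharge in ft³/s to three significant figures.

A = b·y = 7.57 × 5.42 = 41.03 ft²
P = b + 2y = 7.57 + 2×5.42 = 18.41 ft
R = A/P = 41.03/18.41 = 2.229 ft
Q = (1.486/n)·A·R^(2/3)·S^(1/2) = (1.486/0.019) × 41.03 × 2.229^(2/3) × 0.00026^(1/2) = 88.28 ft³/s

88.3 ft³/s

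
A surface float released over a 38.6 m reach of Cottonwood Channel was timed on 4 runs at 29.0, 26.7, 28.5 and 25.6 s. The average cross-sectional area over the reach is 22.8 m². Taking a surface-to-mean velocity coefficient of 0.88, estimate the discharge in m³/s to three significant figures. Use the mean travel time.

t̄ = (29.0 + 26.7 + 28.5 + 25.6) / 4 = 27.45 s
v_surface = L / t̄ = 38.6 / 27.45 = 1.406 m/s
v_mean = 0.88 × 1.406 = 1.237 m/s
Q = A × v_mean = 22.8 × 1.237 = 28.21 m³/s

28.2 m³/s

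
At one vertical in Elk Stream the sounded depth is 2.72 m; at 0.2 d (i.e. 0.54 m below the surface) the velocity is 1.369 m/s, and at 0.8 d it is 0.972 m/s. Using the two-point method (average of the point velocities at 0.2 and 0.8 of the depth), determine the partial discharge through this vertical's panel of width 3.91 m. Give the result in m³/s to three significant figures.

v̄ = (1.369 + 0.972) / 2 = 1.171 m/s
q = v̄ × d × w = 1.171 × 2.72 × 3.91 = 12.45 m³/s

12.4 m³/s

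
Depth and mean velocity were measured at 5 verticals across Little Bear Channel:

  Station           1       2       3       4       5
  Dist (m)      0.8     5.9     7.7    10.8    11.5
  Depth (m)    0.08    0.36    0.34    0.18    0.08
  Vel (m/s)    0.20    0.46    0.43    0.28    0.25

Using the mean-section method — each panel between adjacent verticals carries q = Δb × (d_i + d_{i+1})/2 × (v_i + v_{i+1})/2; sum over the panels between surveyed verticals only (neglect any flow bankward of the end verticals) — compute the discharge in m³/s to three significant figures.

Panel 1-2: Δb = 5.1 m, d̄ = (0.08+0.36)/2 = 0.22, v̄ = (0.20+0.46)/2 = 0.33 → q = 5.1×0.22×0.33 = 0.3703 m³/s
Panel 2-3: Δb = 1.8 m, d̄ = (0.36+0.34)/2 = 0.35, v̄ = (0.46+0.43)/2 = 0.445 → q = 1.8×0.35×0.445 = 0.2804 m³/s
Panel 3-4: Δb = 3.1 m, d̄ = (0.34+0.18)/2 = 0.26, v̄ = (0.43+0.28)/2 = 0.355 → q = 3.1×0.26×0.355 = 0.2861 m³/s
Panel 4-5: Δb = 0.7 m, d̄ = (0.18+0.08)/2 = 0.13, v̄ = (0.28+0.25)/2 = 0.265 → q = 0.7×0.13×0.265 = 0.02412 m³/s
Q = Σ q = 0.9609 m³/s

0.961 m³/s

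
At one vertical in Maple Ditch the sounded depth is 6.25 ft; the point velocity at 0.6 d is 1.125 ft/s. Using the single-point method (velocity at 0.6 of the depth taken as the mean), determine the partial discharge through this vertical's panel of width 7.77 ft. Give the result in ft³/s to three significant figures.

v̄ = v₀.₆ = 1.125 ft/s
q = v̄ × d × w = 1.125 × 6.25 × 7.77 = 54.63 ft³/s

54.6 ft³/s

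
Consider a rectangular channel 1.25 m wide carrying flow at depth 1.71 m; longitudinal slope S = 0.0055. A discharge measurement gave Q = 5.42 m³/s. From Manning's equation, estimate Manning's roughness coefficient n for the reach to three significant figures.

0.0174

A = b·y = 1.25 × 1.71 = 2.138 m²
P = b + 2y = 1.25 + 2×1.71 = 4.670 m
R = A/P = 2.138/4.670 = 0.4577 m
n = (1/Q)·A·R^(2/3)·S^(1/2) = (1/5.42) × 2.138 × 0.5939 × 0.07416 = 0.01737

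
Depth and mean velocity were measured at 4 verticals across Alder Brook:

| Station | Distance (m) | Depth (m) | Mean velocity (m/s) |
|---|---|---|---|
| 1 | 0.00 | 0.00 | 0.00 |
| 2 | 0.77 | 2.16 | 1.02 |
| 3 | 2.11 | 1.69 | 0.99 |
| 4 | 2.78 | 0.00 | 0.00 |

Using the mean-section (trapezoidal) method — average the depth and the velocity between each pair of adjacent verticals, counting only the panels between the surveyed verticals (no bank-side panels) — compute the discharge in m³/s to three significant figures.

3.30 m³/s

Panel 1-2: Δb = 0.77 m, d̄ = (0.00+2.16)/2 = 1.08, v̄ = (0.00+1.02)/2 = 0.51 → q = 0.77×1.08×0.51 = 0.4241 m³/s
Panel 2-3: Δb = 1.34 m, d̄ = (2.16+1.69)/2 = 1.925, v̄ = (1.02+0.99)/2 = 1.005 → q = 1.34×1.925×1.005 = 2.592 m³/s
Panel 3-4: Δb = 0.67 m, d̄ = (1.69+0.00)/2 = 0.845, v̄ = (0.99+0.00)/2 = 0.495 → q = 0.67×0.845×0.495 = 0.2802 m³/s
Q = Σ q = 3.297 m³/s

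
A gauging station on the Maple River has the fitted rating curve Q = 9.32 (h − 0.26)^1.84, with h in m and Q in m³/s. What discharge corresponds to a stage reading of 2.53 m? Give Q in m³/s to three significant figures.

42.1 m³/s

Q = 9.32 × (2.53 − 0.26)^1.84 = 9.32 × 2.27^1.84 = 42.12 m³/s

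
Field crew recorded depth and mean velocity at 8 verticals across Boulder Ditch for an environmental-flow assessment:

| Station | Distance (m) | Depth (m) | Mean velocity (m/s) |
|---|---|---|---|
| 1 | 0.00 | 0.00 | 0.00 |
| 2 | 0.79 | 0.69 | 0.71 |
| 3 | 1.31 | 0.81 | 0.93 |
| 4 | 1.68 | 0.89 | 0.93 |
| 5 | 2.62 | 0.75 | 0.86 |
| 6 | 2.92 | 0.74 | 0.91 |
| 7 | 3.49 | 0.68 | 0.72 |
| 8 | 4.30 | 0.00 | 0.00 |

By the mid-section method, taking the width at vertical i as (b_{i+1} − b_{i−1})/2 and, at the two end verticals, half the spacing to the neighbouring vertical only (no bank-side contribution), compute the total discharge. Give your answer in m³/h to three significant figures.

8020 m³/h

w_2 = (1.31 − 0.00)/2 = 0.655 m; q_2 = 0.71 × 0.69 × 0.655 = 0.3209 m³/s
w_3 = (1.68 − 0.79)/2 = 0.445 m; q_3 = 0.93 × 0.81 × 0.445 = 0.3352 m³/s
w_4 = (2.62 − 1.31)/2 = 0.655 m; q_4 = 0.93 × 0.89 × 0.655 = 0.5421 m³/s
w_5 = (2.92 − 1.68)/2 = 0.62 m; q_5 = 0.86 × 0.75 × 0.62 = 0.3999 m³/s
w_6 = (3.49 − 2.62)/2 = 0.435 m; q_6 = 0.91 × 0.74 × 0.435 = 0.2929 m³/s
w_7 = (4.30 − 2.92)/2 = 0.69 m; q_7 = 0.72 × 0.68 × 0.69 = 0.3378 m³/s
Stations 1, 8 contribute zero (depth or velocity is 0).
Q = Σ qᵢ = 2.229 m³/s
= 2.229 × 3600 = 8024 m³/h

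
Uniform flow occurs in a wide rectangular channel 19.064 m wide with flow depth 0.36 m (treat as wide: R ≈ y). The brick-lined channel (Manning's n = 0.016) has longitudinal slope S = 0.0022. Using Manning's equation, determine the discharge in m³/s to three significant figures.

A = b·y = 19.064 × 0.36 = 6.863 m²
Wide channel: R ≈ y = 0.36 m
Q = (1/n)·A·R^(2/3)·S^(1/2) = (1/0.016) × 6.863 × 0.3600^(2/3) × 0.0022^(1/2) = 10.18 m³/s

10.2 m³/s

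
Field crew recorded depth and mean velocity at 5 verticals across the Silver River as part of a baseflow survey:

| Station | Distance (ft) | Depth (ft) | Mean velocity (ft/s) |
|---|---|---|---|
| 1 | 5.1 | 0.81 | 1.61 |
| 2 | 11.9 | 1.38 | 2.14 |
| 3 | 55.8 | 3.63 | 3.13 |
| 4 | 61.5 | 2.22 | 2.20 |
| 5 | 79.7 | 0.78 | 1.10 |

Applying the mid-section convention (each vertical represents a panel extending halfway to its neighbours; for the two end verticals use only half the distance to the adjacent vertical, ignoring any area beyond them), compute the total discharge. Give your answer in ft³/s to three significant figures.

w_1 = (11.9 − 5.1)/2 = 3.4 ft; q_1 = 1.61 × 0.81 × 3.4 = 4.434 ft³/s
w_2 = (55.8 − 5.1)/2 = 25.35 ft; q_2 = 2.14 × 1.38 × 25.35 = 74.86 ft³/s
w_3 = (61.5 − 11.9)/2 = 24.8 ft; q_3 = 3.13 × 3.63 × 24.8 = 281.8 ft³/s
w_4 = (79.7 − 55.8)/2 = 11.95 ft; q_4 = 2.20 × 2.22 × 11.95 = 58.36 ft³/s
w_5 = (79.7 − 61.5)/2 = 9.1 ft; q_5 = 1.10 × 0.78 × 9.1 = 7.808 ft³/s
Q = Σ qᵢ = 427.2 ft³/s

427 ft³/s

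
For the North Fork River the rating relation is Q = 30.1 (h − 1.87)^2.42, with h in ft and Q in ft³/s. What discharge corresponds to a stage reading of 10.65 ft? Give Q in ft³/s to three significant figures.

Q = 30.1 × (10.65 − 1.87)^2.42 = 30.1 × 8.78^2.42 = 5779 ft³/s

5780 ft³/s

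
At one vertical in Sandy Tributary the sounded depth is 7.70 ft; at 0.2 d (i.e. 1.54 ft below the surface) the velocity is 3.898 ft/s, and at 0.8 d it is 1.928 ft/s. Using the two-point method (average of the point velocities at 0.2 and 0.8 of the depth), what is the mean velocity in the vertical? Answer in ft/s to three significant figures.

2.91 ft/s

v̄ = (3.898 + 1.928) / 2 = 2.913 ft/s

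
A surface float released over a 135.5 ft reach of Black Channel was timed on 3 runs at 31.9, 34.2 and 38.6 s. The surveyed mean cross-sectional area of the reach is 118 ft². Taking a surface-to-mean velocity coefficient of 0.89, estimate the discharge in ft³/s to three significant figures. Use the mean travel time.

t̄ = (31.9 + 34.2 + 38.6) / 3 = 34.9 s
v_surface = L / t̄ = 135.5 / 34.9 = 3.883 ft/s
v_mean = 0.89 × 3.883 = 3.455 ft/s
Q = A × v_mean = 118 × 3.455 = 407.7 ft³/s

408 ft³/s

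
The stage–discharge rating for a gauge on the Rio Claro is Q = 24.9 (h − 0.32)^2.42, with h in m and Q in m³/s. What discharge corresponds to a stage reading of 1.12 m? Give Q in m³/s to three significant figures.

Q = 24.9 × (1.12 − 0.32)^2.42 = 24.9 × 0.8^2.42 = 14.51 m³/s

14.5 m³/s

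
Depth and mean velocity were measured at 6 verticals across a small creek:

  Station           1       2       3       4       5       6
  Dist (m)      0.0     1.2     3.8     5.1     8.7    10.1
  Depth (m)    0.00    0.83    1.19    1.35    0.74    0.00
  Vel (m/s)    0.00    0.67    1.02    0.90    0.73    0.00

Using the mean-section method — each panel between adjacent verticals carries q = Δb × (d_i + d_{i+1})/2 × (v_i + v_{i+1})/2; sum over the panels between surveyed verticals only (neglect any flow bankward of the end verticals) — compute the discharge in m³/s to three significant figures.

7.23 m³/s

Panel 1-2: Δb = 1.2 m, d̄ = (0.00+0.83)/2 = 0.415, v̄ = (0.00+0.67)/2 = 0.335 → q = 1.2×0.415×0.335 = 0.1668 m³/s
Panel 2-3: Δb = 2.6 m, d̄ = (0.83+1.19)/2 = 1.01, v̄ = (0.67+1.02)/2 = 0.845 → q = 2.6×1.01×0.845 = 2.219 m³/s
Panel 3-4: Δb = 1.3 m, d̄ = (1.19+1.35)/2 = 1.27, v̄ = (1.02+0.90)/2 = 0.96 → q = 1.3×1.27×0.96 = 1.585 m³/s
Panel 4-5: Δb = 3.6 m, d̄ = (1.35+0.74)/2 = 1.045, v̄ = (0.90+0.73)/2 = 0.815 → q = 3.6×1.045×0.815 = 3.066 m³/s
Panel 5-6: Δb = 1.4 m, d̄ = (0.74+0.00)/2 = 0.37, v̄ = (0.73+0.00)/2 = 0.365 → q = 1.4×0.37×0.365 = 0.1891 m³/s
Q = Σ q = 7.226 m³/s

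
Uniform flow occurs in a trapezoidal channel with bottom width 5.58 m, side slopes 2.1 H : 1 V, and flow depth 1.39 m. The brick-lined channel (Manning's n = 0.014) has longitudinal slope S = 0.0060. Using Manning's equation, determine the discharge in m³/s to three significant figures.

A = (b + z·y)·y = (5.58 + 2.1×1.39)×1.39 = 11.81 m²
P = b + 2y√(1+z²) = 5.58 + 2×1.39×√(1+2.1²) = 12.05 m
R = A/P = 11.81/12.05 = 0.9807 m
Q = (1/n)·A·R^(2/3)·S^(1/2) = (1/0.014) × 11.81 × 0.9807^(2/3) × 0.0060^(1/2) = 64.52 m³/s

64.5 m³/s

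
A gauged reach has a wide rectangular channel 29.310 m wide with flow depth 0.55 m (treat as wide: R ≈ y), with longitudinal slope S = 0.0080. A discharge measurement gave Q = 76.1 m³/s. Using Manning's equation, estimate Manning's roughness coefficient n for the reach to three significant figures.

A = b·y = 29.310 × 0.55 = 16.12 m²
Wide channel: R ≈ y = 0.55 m
n = (1/Q)·A·R^(2/3)·S^(1/2) = (1/76.1) × 16.12 × 0.6713 × 0.08944 = 0.01272

0.0127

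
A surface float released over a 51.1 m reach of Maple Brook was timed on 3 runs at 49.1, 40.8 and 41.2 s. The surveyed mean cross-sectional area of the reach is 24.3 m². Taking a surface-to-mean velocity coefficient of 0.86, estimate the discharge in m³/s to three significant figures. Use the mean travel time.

24.4 m³/s

t̄ = (49.1 + 40.8 + 41.2) / 3 = 43.7 s
v_surface = L / t̄ = 51.1 / 43.7 = 1.169 m/s
v_mean = 0.86 × 1.169 = 1.006 m/s
Q = A × v_mean = 24.3 × 1.006 = 24.44 m³/s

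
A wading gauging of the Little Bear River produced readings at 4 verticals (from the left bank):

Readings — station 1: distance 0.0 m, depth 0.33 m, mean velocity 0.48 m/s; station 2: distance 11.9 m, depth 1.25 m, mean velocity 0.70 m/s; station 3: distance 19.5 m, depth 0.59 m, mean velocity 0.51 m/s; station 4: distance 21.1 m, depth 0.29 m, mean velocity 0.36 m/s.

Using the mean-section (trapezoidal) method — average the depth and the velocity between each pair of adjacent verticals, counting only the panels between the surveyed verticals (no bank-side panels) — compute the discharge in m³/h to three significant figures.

36300 m³/h

Panel 1-2: Δb = 11.9 m, d̄ = (0.33+1.25)/2 = 0.79, v̄ = (0.48+0.70)/2 = 0.59 → q = 11.9×0.79×0.59 = 5.547 m³/s
Panel 2-3: Δb = 7.6 m, d̄ = (1.25+0.59)/2 = 0.92, v̄ = (0.70+0.51)/2 = 0.605 → q = 7.6×0.92×0.605 = 4.230 m³/s
Panel 3-4: Δb = 1.6 m, d̄ = (0.59+0.29)/2 = 0.44, v̄ = (0.51+0.36)/2 = 0.435 → q = 1.6×0.44×0.435 = 0.3062 m³/s
Q = Σ q = 10.08 m³/s
= 10.08 × 3600 = 36300 m³/h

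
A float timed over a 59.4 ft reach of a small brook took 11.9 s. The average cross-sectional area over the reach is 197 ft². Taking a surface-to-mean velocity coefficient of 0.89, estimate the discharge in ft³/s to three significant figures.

v_surface = L / t̄ = 59.4 / 11.9 = 4.992 ft/s
v_mean = 0.89 × 4.992 = 4.443 ft/s
Q = A × v_mean = 197 × 4.443 = 875.2 ft³/s

875 ft³/s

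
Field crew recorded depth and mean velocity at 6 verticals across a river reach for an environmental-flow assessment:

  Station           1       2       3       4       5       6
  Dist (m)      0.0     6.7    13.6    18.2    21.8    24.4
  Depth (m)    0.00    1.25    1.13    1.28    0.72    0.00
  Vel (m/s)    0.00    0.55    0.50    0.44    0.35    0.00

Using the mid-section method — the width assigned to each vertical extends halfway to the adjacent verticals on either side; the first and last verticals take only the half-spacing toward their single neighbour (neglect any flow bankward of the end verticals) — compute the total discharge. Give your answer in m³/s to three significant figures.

11.0 m³/s

w_2 = (13.6 − 0.0)/2 = 6.8 m; q_2 = 0.55 × 1.25 × 6.8 = 4.675 m³/s
w_3 = (18.2 − 6.7)/2 = 5.75 m; q_3 = 0.50 × 1.13 × 5.75 = 3.249 m³/s
w_4 = (21.8 − 13.6)/2 = 4.1 m; q_4 = 0.44 × 1.28 × 4.1 = 2.309 m³/s
w_5 = (24.4 − 18.2)/2 = 3.1 m; q_5 = 0.35 × 0.72 × 3.1 = 0.7812 m³/s
Stations 1, 6 contribute zero (depth or velocity is 0).
Q = Σ qᵢ = 11.01 m³/s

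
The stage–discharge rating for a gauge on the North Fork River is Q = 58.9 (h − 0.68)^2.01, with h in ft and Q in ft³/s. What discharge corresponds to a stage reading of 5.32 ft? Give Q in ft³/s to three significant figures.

1290 ft³/s

Q = 58.9 × (5.32 − 0.68)^2.01 = 58.9 × 4.64^2.01 = 1288 ft³/s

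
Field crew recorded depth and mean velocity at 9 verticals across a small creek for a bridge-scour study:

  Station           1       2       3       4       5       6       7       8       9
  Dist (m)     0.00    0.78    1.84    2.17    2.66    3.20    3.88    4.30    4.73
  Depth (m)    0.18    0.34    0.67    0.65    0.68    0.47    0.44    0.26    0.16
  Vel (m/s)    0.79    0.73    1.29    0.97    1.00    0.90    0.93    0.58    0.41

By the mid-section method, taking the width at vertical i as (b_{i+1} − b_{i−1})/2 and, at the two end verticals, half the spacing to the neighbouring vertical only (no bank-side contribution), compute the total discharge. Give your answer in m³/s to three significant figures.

w_1 = (0.78 − 0.00)/2 = 0.39 m; q_1 = 0.79 × 0.18 × 0.39 = 0.05546 m³/s
w_2 = (1.84 − 0.00)/2 = 0.92 m; q_2 = 0.73 × 0.34 × 0.92 = 0.2283 m³/s
w_3 = (2.17 − 0.78)/2 = 0.695 m; q_3 = 1.29 × 0.67 × 0.695 = 0.6007 m³/s
w_4 = (2.66 − 1.84)/2 = 0.41 m; q_4 = 0.97 × 0.65 × 0.41 = 0.2585 m³/s
w_5 = (3.20 − 2.17)/2 = 0.515 m; q_5 = 1.00 × 0.68 × 0.515 = 0.3502 m³/s
w_6 = (3.88 − 2.66)/2 = 0.61 m; q_6 = 0.90 × 0.47 × 0.61 = 0.2580 m³/s
w_7 = (4.30 − 3.20)/2 = 0.55 m; q_7 = 0.93 × 0.44 × 0.55 = 0.2251 m³/s
w_8 = (4.73 − 3.88)/2 = 0.425 m; q_8 = 0.58 × 0.26 × 0.425 = 0.06409 m³/s
w_9 = (4.73 − 4.30)/2 = 0.215 m; q_9 = 0.41 × 0.16 × 0.215 = 0.01410 m³/s
Q = Σ qᵢ = 2.054 m³/s

2.05 m³/s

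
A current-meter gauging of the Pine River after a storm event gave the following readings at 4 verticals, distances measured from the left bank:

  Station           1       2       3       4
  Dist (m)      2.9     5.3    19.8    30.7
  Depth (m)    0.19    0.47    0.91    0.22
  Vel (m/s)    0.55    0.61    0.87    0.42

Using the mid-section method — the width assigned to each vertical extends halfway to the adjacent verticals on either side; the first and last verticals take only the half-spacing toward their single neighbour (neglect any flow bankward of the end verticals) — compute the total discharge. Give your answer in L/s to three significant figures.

13100 L/s

w_1 = (5.3 − 2.9)/2 = 1.2 m; q_1 = 0.55 × 0.19 × 1.2 = 0.1254 m³/s
w_2 = (19.8 − 2.9)/2 = 8.45 m; q_2 = 0.61 × 0.47 × 8.45 = 2.423 m³/s
w_3 = (30.7 − 5.3)/2 = 12.7 m; q_3 = 0.87 × 0.91 × 12.7 = 10.05 m³/s
w_4 = (30.7 − 19.8)/2 = 5.45 m; q_4 = 0.42 × 0.22 × 5.45 = 0.5036 m³/s
Q = Σ qᵢ = 13.11 m³/s
= 13.11 × 1000 = 13110 L/s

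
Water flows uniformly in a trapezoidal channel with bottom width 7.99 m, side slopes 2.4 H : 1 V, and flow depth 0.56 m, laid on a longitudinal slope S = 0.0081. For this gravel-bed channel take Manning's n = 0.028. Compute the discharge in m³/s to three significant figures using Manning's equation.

A = (b + z·y)·y = (7.99 + 2.4×0.56)×0.56 = 5.227 m²
P = b + 2y√(1+z²) = 7.99 + 2×0.56×√(1+2.4²) = 10.90 m
R = A/P = 5.227/10.90 = 0.4795 m
Q = (1/n)·A·R^(2/3)·S^(1/2) = (1/0.028) × 5.227 × 0.4795^(2/3) × 0.0081^(1/2) = 10.29 m³/s

10.3 m³/s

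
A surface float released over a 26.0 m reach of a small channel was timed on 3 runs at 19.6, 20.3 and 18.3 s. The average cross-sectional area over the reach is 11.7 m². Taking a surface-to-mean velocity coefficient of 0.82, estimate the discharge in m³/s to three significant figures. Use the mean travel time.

t̄ = (19.6 + 20.3 + 18.3) / 3 = 19.4 s
v_surface = L / t̄ = 26.0 / 19.4 = 1.340 m/s
v_mean = 0.82 × 1.340 = 1.099 m/s
Q = A × v_mean = 11.7 × 1.099 = 12.86 m³/s

12.9 m³/s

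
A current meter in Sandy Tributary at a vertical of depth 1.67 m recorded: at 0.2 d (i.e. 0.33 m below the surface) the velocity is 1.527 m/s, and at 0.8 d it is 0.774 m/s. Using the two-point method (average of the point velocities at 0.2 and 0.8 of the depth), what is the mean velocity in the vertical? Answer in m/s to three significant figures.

v̄ = (1.527 + 0.774) / 2 = 1.151 m/s

1.15 m/s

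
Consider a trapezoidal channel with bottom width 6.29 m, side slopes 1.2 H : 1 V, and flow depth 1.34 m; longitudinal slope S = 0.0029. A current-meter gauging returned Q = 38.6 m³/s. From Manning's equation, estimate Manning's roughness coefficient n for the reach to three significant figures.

A = (b + z·y)·y = (6.29 + 1.2×1.34)×1.34 = 10.58 m²
P = b + 2y√(1+z²) = 6.29 + 2×1.34×√(1+1.2²) = 10.48 m
R = A/P = 10.58/10.48 = 1.010 m
n = (1/Q)·A·R^(2/3)·S^(1/2) = (1/38.6) × 10.58 × 1.007 × 0.05385 = 0.01487

0.0149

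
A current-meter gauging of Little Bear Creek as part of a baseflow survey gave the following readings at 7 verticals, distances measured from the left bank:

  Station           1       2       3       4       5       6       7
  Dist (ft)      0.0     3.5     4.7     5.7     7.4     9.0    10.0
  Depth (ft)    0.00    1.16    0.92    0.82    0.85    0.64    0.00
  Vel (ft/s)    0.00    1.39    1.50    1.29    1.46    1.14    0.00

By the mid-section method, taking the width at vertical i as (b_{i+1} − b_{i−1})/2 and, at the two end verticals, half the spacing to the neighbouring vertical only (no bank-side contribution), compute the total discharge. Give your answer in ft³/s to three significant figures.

w_2 = (4.7 − 0.0)/2 = 2.35 ft; q_2 = 1.39 × 1.16 × 2.35 = 3.789 ft³/s
w_3 = (5.7 − 3.5)/2 = 1.1 ft; q_3 = 1.50 × 0.92 × 1.1 = 1.518 ft³/s
w_4 = (7.4 − 4.7)/2 = 1.35 ft; q_4 = 1.29 × 0.82 × 1.35 = 1.428 ft³/s
w_5 = (9.0 − 5.7)/2 = 1.65 ft; q_5 = 1.46 × 0.85 × 1.65 = 2.048 ft³/s
w_6 = (10.0 − 7.4)/2 = 1.3 ft; q_6 = 1.14 × 0.64 × 1.3 = 0.9485 ft³/s
Stations 1, 7 contribute zero (depth or velocity is 0).
Q = Σ qᵢ = 9.731 ft³/s

9.73 ft³/s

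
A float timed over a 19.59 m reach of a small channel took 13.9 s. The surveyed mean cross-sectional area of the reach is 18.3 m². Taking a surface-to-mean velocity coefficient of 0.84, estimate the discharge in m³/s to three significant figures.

v_surface = L / t̄ = 19.59 / 13.9 = 1.409 m/s
v_mean = 0.84 × 1.409 = 1.184 m/s
Q = A × v_mean = 18.3 × 1.184 = 21.66 m³/s

21.7 m³/s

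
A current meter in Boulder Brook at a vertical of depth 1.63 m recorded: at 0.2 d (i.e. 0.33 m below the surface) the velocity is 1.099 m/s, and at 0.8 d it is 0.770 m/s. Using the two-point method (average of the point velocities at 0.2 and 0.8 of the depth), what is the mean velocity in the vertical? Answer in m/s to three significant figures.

0.935 m/s

v̄ = (1.099 + 0.770) / 2 = 0.9345 m/s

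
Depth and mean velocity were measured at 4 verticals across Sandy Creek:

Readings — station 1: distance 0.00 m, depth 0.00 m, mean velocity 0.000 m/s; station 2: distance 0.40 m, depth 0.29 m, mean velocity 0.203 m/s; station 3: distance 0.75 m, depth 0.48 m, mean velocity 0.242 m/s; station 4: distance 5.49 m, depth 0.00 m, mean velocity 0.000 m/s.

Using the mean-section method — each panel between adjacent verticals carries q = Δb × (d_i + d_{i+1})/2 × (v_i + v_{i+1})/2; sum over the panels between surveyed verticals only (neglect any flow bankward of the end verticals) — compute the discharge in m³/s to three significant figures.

0.174 m³/s

Panel 1-2: Δb = 0.4 m, d̄ = (0.00+0.29)/2 = 0.145, v̄ = (0.000+0.203)/2 = 0.1015 → q = 0.4×0.145×0.1015 = 0.005887 m³/s
Panel 2-3: Δb = 0.35 m, d̄ = (0.29+0.48)/2 = 0.385, v̄ = (0.203+0.242)/2 = 0.2225 → q = 0.35×0.385×0.2225 = 0.02998 m³/s
Panel 3-4: Δb = 4.74 m, d̄ = (0.48+0.00)/2 = 0.24, v̄ = (0.242+0.000)/2 = 0.121 → q = 4.74×0.24×0.121 = 0.1376 m³/s
Q = Σ q = 0.1735 m³/s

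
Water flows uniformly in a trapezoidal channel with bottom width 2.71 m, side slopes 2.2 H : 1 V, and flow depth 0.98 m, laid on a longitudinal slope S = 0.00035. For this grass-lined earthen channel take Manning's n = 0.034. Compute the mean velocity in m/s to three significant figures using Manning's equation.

0.409 m/s

A = (b + z·y)·y = (2.71 + 2.2×0.98)×0.98 = 4.769 m²
P = b + 2y√(1+z²) = 2.71 + 2×0.98×√(1+2.2²) = 7.447 m
R = A/P = 4.769/7.447 = 0.6404 m
Q = (1/n)·A·R^(2/3)·S^(1/2) = (1/0.034) × 4.769 × 0.6404^(2/3) × 0.00035^(1/2) = 1.949 m³/s
V = Q/A = 1.949/4.769 = 0.4088 m/s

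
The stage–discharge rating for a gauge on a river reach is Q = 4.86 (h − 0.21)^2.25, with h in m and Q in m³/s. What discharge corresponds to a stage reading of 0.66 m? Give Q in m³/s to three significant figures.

Q = 4.86 × (0.66 − 0.21)^2.25 = 4.86 × 0.45^2.25 = 0.8061 m³/s

0.806 m³/s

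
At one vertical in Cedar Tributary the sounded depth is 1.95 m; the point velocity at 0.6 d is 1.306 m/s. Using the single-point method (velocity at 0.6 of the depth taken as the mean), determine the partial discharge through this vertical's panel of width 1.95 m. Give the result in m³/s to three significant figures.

v̄ = v₀.₆ = 1.306 m/s
q = v̄ × d × w = 1.306 × 1.95 × 1.95 = 4.966 m³/s

4.97 m³/s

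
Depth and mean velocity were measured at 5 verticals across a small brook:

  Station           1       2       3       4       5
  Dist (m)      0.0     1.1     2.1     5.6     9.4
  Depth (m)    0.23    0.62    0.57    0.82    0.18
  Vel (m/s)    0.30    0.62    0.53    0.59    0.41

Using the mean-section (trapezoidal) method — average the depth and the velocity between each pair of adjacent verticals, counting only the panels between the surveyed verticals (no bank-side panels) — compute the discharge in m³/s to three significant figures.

2.87 m³/s

Panel 1-2: Δb = 1.1 m, d̄ = (0.23+0.62)/2 = 0.425, v̄ = (0.30+0.62)/2 = 0.46 → q = 1.1×0.425×0.46 = 0.2151 m³/s
Panel 2-3: Δb = 1 m, d̄ = (0.62+0.57)/2 = 0.595, v̄ = (0.62+0.53)/2 = 0.575 → q = 1×0.595×0.575 = 0.3421 m³/s
Panel 3-4: Δb = 3.5 m, d̄ = (0.57+0.82)/2 = 0.695, v̄ = (0.53+0.59)/2 = 0.56 → q = 3.5×0.695×0.56 = 1.362 m³/s
Panel 4-5: Δb = 3.8 m, d̄ = (0.82+0.18)/2 = 0.5, v̄ = (0.59+0.41)/2 = 0.5 → q = 3.8×0.5×0.5 = 0.9500 m³/s
Q = Σ q = 2.869 m³/s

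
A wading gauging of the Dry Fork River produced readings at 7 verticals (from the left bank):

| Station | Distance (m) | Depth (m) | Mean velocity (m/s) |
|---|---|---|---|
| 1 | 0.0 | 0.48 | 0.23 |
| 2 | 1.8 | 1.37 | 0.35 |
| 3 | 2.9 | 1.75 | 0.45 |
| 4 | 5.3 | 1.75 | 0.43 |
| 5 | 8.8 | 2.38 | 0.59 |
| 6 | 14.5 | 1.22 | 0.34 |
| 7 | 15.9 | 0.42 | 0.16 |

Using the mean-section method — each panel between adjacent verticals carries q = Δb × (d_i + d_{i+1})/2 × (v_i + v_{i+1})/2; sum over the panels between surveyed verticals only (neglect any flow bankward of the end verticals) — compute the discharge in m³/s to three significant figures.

11.8 m³/s

Panel 1-2: Δb = 1.8 m, d̄ = (0.48+1.37)/2 = 0.925, v̄ = (0.23+0.35)/2 = 0.29 → q = 1.8×0.925×0.29 = 0.4829 m³/s
Panel 2-3: Δb = 1.1 m, d̄ = (1.37+1.75)/2 = 1.56, v̄ = (0.35+0.45)/2 = 0.4 → q = 1.1×1.56×0.4 = 0.6864 m³/s
Panel 3-4: Δb = 2.4 m, d̄ = (1.75+1.75)/2 = 1.75, v̄ = (0.45+0.43)/2 = 0.44 → q = 2.4×1.75×0.44 = 1.848 m³/s
Panel 4-5: Δb = 3.5 m, d̄ = (1.75+2.38)/2 = 2.065, v̄ = (0.43+0.59)/2 = 0.51 → q = 3.5×2.065×0.51 = 3.686 m³/s
Panel 5-6: Δb = 5.7 m, d̄ = (2.38+1.22)/2 = 1.8, v̄ = (0.59+0.34)/2 = 0.465 → q = 5.7×1.8×0.465 = 4.771 m³/s
Panel 6-7: Δb = 1.4 m, d̄ = (1.22+0.42)/2 = 0.82, v̄ = (0.34+0.16)/2 = 0.25 → q = 1.4×0.82×0.25 = 0.2870 m³/s
Q = Σ q = 11.76 m³/s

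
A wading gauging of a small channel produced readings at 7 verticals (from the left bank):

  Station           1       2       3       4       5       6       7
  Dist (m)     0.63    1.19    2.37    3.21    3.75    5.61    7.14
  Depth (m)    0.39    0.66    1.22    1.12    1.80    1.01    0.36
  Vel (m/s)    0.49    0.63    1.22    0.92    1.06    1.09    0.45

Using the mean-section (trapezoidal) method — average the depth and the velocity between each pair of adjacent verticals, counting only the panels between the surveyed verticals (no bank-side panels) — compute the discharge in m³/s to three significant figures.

6.64 m³/s

Panel 1-2: Δb = 0.56 m, d̄ = (0.39+0.66)/2 = 0.525, v̄ = (0.49+0.63)/2 = 0.56 → q = 0.56×0.525×0.56 = 0.1646 m³/s
Panel 2-3: Δb = 1.18 m, d̄ = (0.66+1.22)/2 = 0.94, v̄ = (0.63+1.22)/2 = 0.925 → q = 1.18×0.94×0.925 = 1.026 m³/s
Panel 3-4: Δb = 0.84 m, d̄ = (1.22+1.12)/2 = 1.17, v̄ = (1.22+0.92)/2 = 1.07 → q = 0.84×1.17×1.07 = 1.052 m³/s
Panel 4-5: Δb = 0.54 m, d̄ = (1.12+1.80)/2 = 1.46, v̄ = (0.92+1.06)/2 = 0.99 → q = 0.54×1.46×0.99 = 0.7805 m³/s
Panel 5-6: Δb = 1.86 m, d̄ = (1.80+1.01)/2 = 1.405, v̄ = (1.06+1.09)/2 = 1.075 → q = 1.86×1.405×1.075 = 2.809 m³/s
Panel 6-7: Δb = 1.53 m, d̄ = (1.01+0.36)/2 = 0.685, v̄ = (1.09+0.45)/2 = 0.77 → q = 1.53×0.685×0.77 = 0.8070 m³/s
Q = Σ q = 6.639 m³/s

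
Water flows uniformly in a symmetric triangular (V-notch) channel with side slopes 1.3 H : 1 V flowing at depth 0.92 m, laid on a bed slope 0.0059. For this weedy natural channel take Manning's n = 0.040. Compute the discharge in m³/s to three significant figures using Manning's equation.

A = z·y² = 1.3×0.92² = 1.100 m²
P = 2y√(1+z²) = 2×0.92×√(1+1.3²) = 3.018 m
R = A/P = 1.100/3.018 = 0.3646 m
Q = (1/n)·A·R^(2/3)·S^(1/2) = (1/0.040) × 1.100 × 0.3646^(2/3) × 0.0059^(1/2) = 1.078 m³/s

1.08 m³/s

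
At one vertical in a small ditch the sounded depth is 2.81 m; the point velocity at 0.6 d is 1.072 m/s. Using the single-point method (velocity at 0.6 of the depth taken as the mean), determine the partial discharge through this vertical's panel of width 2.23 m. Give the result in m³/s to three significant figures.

6.72 m³/s

v̄ = v₀.₆ = 1.072 m/s
q = v̄ × d × w = 1.072 × 2.81 × 2.23 = 6.717 m³/s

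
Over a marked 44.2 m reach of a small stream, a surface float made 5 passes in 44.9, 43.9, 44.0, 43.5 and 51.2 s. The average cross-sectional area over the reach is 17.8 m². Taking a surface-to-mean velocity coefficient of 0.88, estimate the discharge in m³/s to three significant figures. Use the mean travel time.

t̄ = (44.9 + 43.9 + 44.0 + 43.5 + 51.2) / 5 = 45.5 s
v_surface = L / t̄ = 44.2 / 45.5 = 0.9714 m/s
v_mean = 0.88 × 0.9714 = 0.8549 m/s
Q = A × v_mean = 17.8 × 0.8549 = 15.22 m³/s

15.2 m³/s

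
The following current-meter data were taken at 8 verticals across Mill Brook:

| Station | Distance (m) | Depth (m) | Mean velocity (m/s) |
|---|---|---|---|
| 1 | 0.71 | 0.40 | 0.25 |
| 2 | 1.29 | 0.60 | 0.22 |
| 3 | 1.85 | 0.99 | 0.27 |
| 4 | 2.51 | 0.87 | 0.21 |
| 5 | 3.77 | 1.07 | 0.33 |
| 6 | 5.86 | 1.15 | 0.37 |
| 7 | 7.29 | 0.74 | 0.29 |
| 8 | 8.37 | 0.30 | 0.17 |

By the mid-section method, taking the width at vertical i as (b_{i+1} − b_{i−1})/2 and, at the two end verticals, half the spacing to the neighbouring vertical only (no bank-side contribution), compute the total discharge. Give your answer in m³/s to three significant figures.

w_1 = (1.29 − 0.71)/2 = 0.29 m; q_1 = 0.25 × 0.40 × 0.29 = 0.02900 m³/s
w_2 = (1.85 − 0.71)/2 = 0.57 m; q_2 = 0.22 × 0.60 × 0.57 = 0.07524 m³/s
w_3 = (2.51 − 1.29)/2 = 0.61 m; q_3 = 0.27 × 0.99 × 0.61 = 0.1631 m³/s
w_4 = (3.77 − 1.85)/2 = 0.96 m; q_4 = 0.21 × 0.87 × 0.96 = 0.1754 m³/s
w_5 = (5.86 − 2.51)/2 = 1.675 m; q_5 = 0.33 × 1.07 × 1.675 = 0.5914 m³/s
w_6 = (7.29 − 3.77)/2 = 1.76 m; q_6 = 0.37 × 1.15 × 1.76 = 0.7489 m³/s
w_7 = (8.37 − 5.86)/2 = 1.255 m; q_7 = 0.29 × 0.74 × 1.255 = 0.2693 m³/s
w_8 = (8.37 − 7.29)/2 = 0.54 m; q_8 = 0.17 × 0.30 × 0.54 = 0.02754 m³/s
Q = Σ qᵢ = 2.080 m³/s

2.08 m³/s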